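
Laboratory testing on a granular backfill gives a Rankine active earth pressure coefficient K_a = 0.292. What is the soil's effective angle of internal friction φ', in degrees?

33.2°

K_a = tan²(45° − φ/2) ⇒ 45° − φ/2 = arctan(√0.292) = 28.39°.
φ = 2(45° − 28.39°) = 33.23°.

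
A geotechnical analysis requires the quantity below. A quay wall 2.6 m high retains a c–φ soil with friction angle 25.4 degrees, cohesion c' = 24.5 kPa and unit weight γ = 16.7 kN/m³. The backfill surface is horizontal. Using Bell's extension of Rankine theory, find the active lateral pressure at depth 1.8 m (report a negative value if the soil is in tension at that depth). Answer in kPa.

-19.0 kPa

K_a = (1 − sin φ)/(1 + sin φ) = 0.3996.
σ_a = K_a γ z − 2c√K_a = 0.3996×16.7×1.8 − 2×24.5×0.6322 = -18.96 kPa.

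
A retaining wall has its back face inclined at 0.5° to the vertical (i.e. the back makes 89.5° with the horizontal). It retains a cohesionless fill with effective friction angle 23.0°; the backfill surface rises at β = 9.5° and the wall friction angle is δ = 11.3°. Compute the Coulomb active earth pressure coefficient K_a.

K_a = sin²(α+φ) / [sin²α · sin(α−δ) · (1 + √{sin(φ+δ)sin(φ−β) / (sin(α−δ)sin(α+β))})²].
With α = 89.5°, φ = 23.0°, δ = 11.3°, β = 9.5°: K_a = 0.4654.

0.465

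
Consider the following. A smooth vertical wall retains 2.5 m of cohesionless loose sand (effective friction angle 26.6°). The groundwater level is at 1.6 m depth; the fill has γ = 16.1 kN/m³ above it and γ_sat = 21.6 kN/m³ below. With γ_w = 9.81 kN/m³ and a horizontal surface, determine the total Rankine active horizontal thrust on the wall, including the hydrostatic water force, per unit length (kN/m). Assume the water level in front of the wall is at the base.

K_a = tan²(45° − φ/2) = 0.3814.
γ' = 21.6 − 9.81 = 11.79 kN/m³. Depth below WT = 0.9 m.
σ'_h at WT = K_a γ d_w = 9.826 kPa; at base = 9.826 + K_a γ' × 0.9 = 13.87 kPa.
P₁ (0–1.6 m) = ½×9.826×1.6 = 7.861. P₂ (1.6–2.5 m) = ½(9.826+13.87)×0.9 = 10.66.
P_w = ½ γ_w h₂² = 0.5×9.81×0.9² = 3.973. Total = 7.861+10.66+3.973 = 22.50 kN/m.

22.5 kN/m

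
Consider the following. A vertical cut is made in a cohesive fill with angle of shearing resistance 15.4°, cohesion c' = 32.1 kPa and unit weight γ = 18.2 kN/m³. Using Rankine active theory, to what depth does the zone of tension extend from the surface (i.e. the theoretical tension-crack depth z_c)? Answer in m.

K_a = tan²(45° − 15.4°/2) = 0.5803; √K_a = 0.7618.
The active pressure is zero where K_a γ z = 2c√K_a, so z_c = 2c/(γ√K_a) = 2×32.1/(18.2×0.7618) = 4.630 m.

4.63 m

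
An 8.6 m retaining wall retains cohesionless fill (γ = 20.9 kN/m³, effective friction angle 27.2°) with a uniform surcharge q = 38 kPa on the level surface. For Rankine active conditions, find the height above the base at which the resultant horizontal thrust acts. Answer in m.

K_a = 0.3726.
Triangular part P₁ = ½K_aγH² = 288.0 at H/3 = 2.867 m; rectangular part P₂ = K_a q H = 121.8 at H/2 = 4.300 m.
ȳ = (P₁·2.867 + P₂·4.300)/(P₁+P₂) = 3.293 m.

3.29 m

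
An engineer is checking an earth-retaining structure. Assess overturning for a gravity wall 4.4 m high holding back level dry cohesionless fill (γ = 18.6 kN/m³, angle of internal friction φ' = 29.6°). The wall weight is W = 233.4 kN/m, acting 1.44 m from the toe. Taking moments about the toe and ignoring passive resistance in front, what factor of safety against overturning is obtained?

K_a = tan²(45° − 29.6°/2) = 0.3387.
P_a = ½K_aγH² = 0.5×0.3387×18.6×4.4² = 60.99 kN/m, acting at H/3 = 1.467 m above the base.
Overturning moment M_o = P_a × H/3 = 60.99 × 1.467 = 89.45.
Resisting moment M_r = W × 1.44 = 233.4 × 1.44 = 336.1.
FS_overturning = M_r/M_o = 336.1/89.45 = 3.757.

3.76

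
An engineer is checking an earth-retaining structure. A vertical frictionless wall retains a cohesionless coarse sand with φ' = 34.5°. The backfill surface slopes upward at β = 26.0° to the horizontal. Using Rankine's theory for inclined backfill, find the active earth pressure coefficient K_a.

0.386

K_a = cos β · (cos β − √(cos²β − cos²φ)) / (cos β + √(cos²β − cos²φ)).
cos β = 0.8988, cos φ = 0.8241, √(cos²β − cos²φ) = 0.3587.
K_a = 0.8988 × (0.8988 − 0.3587)/(0.8988 + 0.3587) = 0.3861.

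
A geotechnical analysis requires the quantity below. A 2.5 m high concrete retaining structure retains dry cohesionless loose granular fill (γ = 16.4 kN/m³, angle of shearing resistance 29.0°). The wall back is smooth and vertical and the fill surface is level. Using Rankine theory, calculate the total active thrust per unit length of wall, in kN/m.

17.8 kN/m

K_a = tan²(45° − φ/2) = 0.3470.
P_a = ½ K_a γ H² = 0.5 × 0.3470 × 16.4 × 2.5² = 17.78 kN/m.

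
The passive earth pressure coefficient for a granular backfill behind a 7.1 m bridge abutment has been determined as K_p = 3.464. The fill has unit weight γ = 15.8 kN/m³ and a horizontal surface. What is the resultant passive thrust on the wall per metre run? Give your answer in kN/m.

1380 kN/m

P = ½ K_p γ H² = 0.5 × 3.464 × 15.8 × 7.1² = 1379 kN/m.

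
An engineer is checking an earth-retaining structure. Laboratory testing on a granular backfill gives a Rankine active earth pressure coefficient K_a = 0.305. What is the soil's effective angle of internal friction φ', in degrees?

K_a = tan²(45° − φ/2) ⇒ 45° − φ/2 = arctan(√0.305) = 28.91°.
φ = 2(45° − 28.91°) = 32.18°.

32.2°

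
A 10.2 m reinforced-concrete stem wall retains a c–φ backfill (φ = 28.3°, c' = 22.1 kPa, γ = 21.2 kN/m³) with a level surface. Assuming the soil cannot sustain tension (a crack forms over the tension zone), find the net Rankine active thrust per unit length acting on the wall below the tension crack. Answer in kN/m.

K_a = 0.3568; √K_a = 0.5973.
Tension-crack depth z_c = 2c/(γ√K_a) = 2×22.1/(21.2×0.5973) = 3.491 m.
σ_a at base = K_a γ H − 2c√K_a = 0.3568×21.2×10.2 − 2×22.1×0.5973 = 50.75 kPa.
P_a = ½ × 50.75 × (H − z_c) = 0.5×50.75×6.709 = 170.2 kN/m.

170 kN/m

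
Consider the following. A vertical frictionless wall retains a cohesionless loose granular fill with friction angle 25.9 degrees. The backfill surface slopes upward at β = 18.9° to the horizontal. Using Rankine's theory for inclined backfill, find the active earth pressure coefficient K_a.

0.499

K_a = cos β · (cos β − √(cos²β − cos²φ)) / (cos β + √(cos²β − cos²φ)).
cos β = 0.9461, cos φ = 0.8996, √(cos²β − cos²φ) = 0.2930.
K_a = 0.9461 × (0.9461 − 0.2930)/(0.9461 + 0.2930) = 0.4986.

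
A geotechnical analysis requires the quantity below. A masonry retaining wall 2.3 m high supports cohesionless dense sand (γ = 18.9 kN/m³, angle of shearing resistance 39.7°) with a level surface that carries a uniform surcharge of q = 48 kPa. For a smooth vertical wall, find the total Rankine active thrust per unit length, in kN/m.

K_a = tan²(45° − φ/2) = 0.2204.
Soil triangle: ½ K_a γ H² = 0.5×0.2204×18.9×2.3² = 11.02 kN/m.
Surcharge rectangle: K_a q H = 0.2204×48×2.3 = 24.34 kN/m.
Total = 11.02 + 24.34 = 35.35 kN/m.

35.4 kN/m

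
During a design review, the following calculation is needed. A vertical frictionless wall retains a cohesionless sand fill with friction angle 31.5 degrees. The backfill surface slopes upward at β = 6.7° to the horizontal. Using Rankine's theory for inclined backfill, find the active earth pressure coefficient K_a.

K_a = cos β · (cos β − √(cos²β − cos²φ)) / (cos β + √(cos²β − cos²φ)).
cos β = 0.9932, cos φ = 0.8526, √(cos²β − cos²φ) = 0.5093.
K_a = 0.9932 × (0.9932 − 0.5093)/(0.9932 + 0.5093) = 0.3198.

0.320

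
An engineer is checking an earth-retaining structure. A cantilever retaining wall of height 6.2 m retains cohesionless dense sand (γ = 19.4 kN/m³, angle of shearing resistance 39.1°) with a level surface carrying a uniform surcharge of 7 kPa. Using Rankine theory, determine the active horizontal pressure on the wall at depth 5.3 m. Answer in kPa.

K_a = (1 − sin φ)/(1 + sin φ) = 0.2265.
σ_v = γz + q = 19.4 × 5.3 + 7 = 109.8 kPa.
σ_h = K_a σ_v = 0.2265 × 109.8 = 24.87 kPa.

24.9 kPa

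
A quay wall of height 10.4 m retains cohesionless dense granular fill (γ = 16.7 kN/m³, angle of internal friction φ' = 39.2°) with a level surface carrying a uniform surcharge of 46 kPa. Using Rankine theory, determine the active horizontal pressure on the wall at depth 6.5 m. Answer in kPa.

34.8 kPa

K_a = (1 − sin φ)/(1 + sin φ) = 0.2255.
σ_v = γz + q = 16.7 × 6.5 + 46 = 154.6 kPa.
σ_h = K_a σ_v = 0.2255 × 154.6 = 34.85 kPa.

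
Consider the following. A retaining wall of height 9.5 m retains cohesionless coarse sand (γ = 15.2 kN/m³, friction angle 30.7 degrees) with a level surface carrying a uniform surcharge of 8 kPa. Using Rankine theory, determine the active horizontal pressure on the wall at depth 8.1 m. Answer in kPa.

42.5 kPa

K_a = (1 − sin φ)/(1 + sin φ) = 0.3240.
σ_v = γz + q = 15.2 × 8.1 + 8 = 131.1 kPa.
σ_h = K_a σ_v = 0.3240 × 131.1 = 42.49 kPa.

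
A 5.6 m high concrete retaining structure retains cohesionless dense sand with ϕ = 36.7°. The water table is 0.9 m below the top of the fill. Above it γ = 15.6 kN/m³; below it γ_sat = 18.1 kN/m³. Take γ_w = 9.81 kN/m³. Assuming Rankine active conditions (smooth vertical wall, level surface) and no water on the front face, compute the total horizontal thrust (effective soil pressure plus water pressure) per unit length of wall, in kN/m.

K_a = tan²(45° − φ/2) = 0.2519.
γ' = 18.1 − 9.81 = 8.290 kN/m³. Depth below WT = 4.7 m.
σ'_h at WT = K_a γ d_w = 3.536 kPa; at base = 3.536 + K_a γ' × 4.7 = 13.35 kPa.
P₁ (0–0.9 m) = ½×3.536×0.9 = 1.591. P₂ (0.9–5.6 m) = ½(3.536+13.35)×4.7 = 39.68.
P_w = ½ γ_w h₂² = 0.5×9.81×4.7² = 108.4. Total = 1.591+39.68+108.4 = 149.6 kN/m.

150 kN/m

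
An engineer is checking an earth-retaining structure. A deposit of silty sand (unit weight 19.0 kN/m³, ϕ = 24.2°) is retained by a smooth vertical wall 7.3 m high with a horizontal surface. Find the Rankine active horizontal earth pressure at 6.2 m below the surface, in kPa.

49.3 kPa

K_a = (1 − sin φ)/(1 + sin φ) = 0.4185.
σ_h = K_a γ z = 0.4185 × 19.0 × 6.2 = 49.30 kPa.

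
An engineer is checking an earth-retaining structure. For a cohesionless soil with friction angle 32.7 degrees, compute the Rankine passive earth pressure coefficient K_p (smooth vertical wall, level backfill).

K_p = (1 + sin φ)/(1 − sin φ) = tan²(45° + 32.7°/2) = 3.350.

3.35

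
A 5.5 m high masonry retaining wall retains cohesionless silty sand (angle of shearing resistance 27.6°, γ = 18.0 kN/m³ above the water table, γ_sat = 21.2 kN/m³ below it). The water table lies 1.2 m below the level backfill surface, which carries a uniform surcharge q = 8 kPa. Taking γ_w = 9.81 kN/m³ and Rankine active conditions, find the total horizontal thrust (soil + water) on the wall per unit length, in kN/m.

184 kN/m

K_a = tan²(45° − φ/2) = 0.3668.
γ' = 21.2 − 9.81 = 11.39 kN/m³. h₂ = H − d_w = 4.3 m.
σ'_h: at surface K_a·q = 2.934; at WT K_a(q+γd_w) = 10.86; at base K_a(q+γd_w+γ'h₂) = 28.82 kPa.
P₁ = ½(2.934+10.86)×1.2 = 8.274; P₂ = ½(10.86+28.82)×4.3 = 85.31; P_w = ½γ_w h₂² = 90.69.
Total = 8.274+85.31+90.69 = 184.3 kN/m.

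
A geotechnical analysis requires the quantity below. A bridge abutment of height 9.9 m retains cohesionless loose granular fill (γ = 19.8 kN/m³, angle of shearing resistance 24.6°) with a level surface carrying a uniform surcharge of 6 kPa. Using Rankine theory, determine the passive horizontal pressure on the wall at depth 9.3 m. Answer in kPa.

461 kPa

K_p = (1 + sin φ)/(1 − sin φ) = 2.426.
σ_v = γz + q = 19.8 × 9.3 + 6 = 190.1 kPa.
σ_h = K_p σ_v = 2.426 × 190.1 = 461.3 kPa.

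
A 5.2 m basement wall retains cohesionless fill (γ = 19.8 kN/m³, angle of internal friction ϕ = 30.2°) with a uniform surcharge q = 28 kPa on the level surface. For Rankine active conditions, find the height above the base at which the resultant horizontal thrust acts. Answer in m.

K_a = 0.3307.
Triangular part P₁ = ½K_aγH² = 88.51 at H/3 = 1.733 m; rectangular part P₂ = K_a q H = 48.14 at H/2 = 2.600 m.
ȳ = (P₁·1.733 + P₂·2.600)/(P₁+P₂) = 2.039 m.

2.04 m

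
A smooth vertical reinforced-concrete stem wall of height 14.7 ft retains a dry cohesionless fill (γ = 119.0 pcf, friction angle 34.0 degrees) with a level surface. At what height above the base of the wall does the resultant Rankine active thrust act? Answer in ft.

K_a = 0.2827.
The pressure distribution is triangular, so the resultant acts at H/3 above the base = 14.7/3 = 4.900 ft.

4.90 ft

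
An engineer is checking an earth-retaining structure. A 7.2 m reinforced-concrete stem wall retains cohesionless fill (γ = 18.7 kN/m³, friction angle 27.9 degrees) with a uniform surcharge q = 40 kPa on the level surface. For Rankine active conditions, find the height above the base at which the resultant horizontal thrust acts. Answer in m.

2.85 m

K_a = 0.3625.
Triangular part P₁ = ½K_aγH² = 175.7 at H/3 = 2.400 m; rectangular part P₂ = K_a q H = 104.4 at H/2 = 3.600 m.
ȳ = (P₁·2.400 + P₂·3.600)/(P₁+P₂) = 2.847 m.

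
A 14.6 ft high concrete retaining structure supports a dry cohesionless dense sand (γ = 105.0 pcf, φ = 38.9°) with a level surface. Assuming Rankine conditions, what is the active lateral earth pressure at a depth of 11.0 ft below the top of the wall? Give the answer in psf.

264 psf

K_a = (1 − sin φ)/(1 + sin φ) = 0.2285.
σ_h = K_a γ z = 0.2285 × 105.0 × 11.0 = 264.0 psf.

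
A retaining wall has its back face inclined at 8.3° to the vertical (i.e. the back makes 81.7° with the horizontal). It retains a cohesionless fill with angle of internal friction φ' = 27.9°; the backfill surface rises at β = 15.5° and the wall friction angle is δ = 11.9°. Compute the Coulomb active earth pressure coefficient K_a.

K_a = sin²(α+φ) / [sin²α · sin(α−δ) · (1 + √{sin(φ+δ)sin(φ−β) / (sin(α−δ)sin(α+β))})²].
With α = 81.7°, φ = 27.9°, δ = 11.9°, β = 15.5°: K_a = 0.5040.

0.504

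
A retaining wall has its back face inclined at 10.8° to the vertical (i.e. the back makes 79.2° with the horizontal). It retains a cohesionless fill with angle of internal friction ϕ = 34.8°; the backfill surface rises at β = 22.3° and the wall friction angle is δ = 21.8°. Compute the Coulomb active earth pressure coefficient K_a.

0.477

K_a = sin²(α+φ) / [sin²α · sin(α−δ) · (1 + √{sin(φ+δ)sin(φ−β) / (sin(α−δ)sin(α+β))})²].
With α = 79.2°, φ = 34.8°, δ = 21.8°, β = 22.3°: K_a = 0.4765.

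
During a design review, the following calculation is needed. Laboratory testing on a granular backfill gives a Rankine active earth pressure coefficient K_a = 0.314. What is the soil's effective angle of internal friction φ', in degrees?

31.5°

K_a = tan²(45° − φ/2) ⇒ 45° − φ/2 = arctan(√0.314) = 29.26°.
φ = 2(45° − 29.26°) = 31.47°.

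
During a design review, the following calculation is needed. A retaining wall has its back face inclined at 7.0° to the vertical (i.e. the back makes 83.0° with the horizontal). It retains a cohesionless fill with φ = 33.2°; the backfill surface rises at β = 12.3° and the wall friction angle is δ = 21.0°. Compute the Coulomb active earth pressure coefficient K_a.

K_a = sin²(α+φ) / [sin²α · sin(α−δ) · (1 + √{sin(φ+δ)sin(φ−β) / (sin(α−δ)sin(α+β))})²].
With α = 83.0°, φ = 33.2°, δ = 21.0°, β = 12.3°: K_a = 0.3737.

0.374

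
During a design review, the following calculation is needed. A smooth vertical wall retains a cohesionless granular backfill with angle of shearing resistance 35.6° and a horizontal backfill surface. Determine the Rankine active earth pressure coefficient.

K_a = tan²(45° − φ/2) = tan²(27.20°) = 0.2641.

0.264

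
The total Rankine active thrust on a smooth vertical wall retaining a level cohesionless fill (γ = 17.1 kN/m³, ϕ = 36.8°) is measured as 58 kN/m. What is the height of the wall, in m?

5.20 m

K_a = 0.2508. P_a = ½ K_a γ H² ⇒ H = √(2P_a/(K_a γ)).
H = √(2×58/(0.2508×17.1)) = 5.201 m.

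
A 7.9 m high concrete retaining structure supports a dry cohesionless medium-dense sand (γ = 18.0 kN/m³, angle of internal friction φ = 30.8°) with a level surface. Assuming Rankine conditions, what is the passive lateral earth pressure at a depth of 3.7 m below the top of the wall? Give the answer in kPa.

K_p = (1 + sin φ)/(1 − sin φ) = 3.099.
σ_h = K_p γ z = 3.099 × 18.0 × 3.7 = 206.4 kPa.

206 kPa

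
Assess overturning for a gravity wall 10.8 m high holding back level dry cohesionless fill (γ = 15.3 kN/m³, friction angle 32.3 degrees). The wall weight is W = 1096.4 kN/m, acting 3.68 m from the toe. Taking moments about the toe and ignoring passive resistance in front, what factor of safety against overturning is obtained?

4.14

K_a = tan²(45° − 32.3°/2) = 0.3035.
P_a = ½K_aγH² = 0.5×0.3035×15.3×10.8² = 270.8 kN/m, acting at H/3 = 3.600 m above the base.
Overturning moment M_o = P_a × H/3 = 270.8 × 3.600 = 974.9.
Resisting moment M_r = W × 3.68 = 1096.4 × 3.68 = 4035.
FS_overturning = M_r/M_o = 4035/974.9 = 4.139.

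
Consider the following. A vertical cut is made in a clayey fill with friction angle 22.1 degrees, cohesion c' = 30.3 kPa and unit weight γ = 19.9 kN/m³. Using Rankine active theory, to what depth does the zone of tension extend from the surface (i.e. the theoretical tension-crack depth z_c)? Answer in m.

K_a = tan²(45° − 22.1°/2) = 0.4533; √K_a = 0.6732.
The active pressure is zero where K_a γ z = 2c√K_a, so z_c = 2c/(γ√K_a) = 2×30.3/(19.9×0.6732) = 4.523 m.

4.52 m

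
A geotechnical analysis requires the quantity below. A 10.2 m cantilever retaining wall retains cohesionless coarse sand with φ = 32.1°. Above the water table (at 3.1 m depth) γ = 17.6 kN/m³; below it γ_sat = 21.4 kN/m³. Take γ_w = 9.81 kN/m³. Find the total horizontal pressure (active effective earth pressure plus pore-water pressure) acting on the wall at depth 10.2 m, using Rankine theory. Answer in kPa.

112 kPa

K_a = (1 − sin φ)/(1 + sin φ) = 0.3060.
γ' = 21.4 − 9.81 = 11.59 kN/m³.
Effective vertical stress at 10.2 m: σ'_v = 17.6×3.1 + 11.59×7.10 = 136.8 kPa.
σ'_h = K_a σ'_v = 0.3060 × 136.8 = 41.88 kPa; u = γ_w × 7.10 = 69.65 kPa.
Total σ_h = 41.88 + 69.65 = 111.5 kPa.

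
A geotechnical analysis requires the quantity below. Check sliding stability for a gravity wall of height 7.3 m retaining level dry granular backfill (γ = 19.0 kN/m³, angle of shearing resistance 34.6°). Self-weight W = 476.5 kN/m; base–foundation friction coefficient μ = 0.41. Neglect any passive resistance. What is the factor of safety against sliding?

1.40

K_a = tan²(45° − 34.6°/2) = 0.2756.
P_a = ½K_aγH² = 0.5×0.2756×19.0×7.3² = 139.5 kN/m, acting at H/3 = 2.433 m above the base.
FS_sliding = μW / P_a = 0.41×476.5 / 139.5 = 1.400.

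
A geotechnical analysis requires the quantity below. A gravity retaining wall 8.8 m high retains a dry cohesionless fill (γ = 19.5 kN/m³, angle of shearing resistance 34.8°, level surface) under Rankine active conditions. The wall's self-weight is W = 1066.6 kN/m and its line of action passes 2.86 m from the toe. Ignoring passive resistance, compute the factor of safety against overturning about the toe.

K_a = tan²(45° − 34.8°/2) = 0.2733.
P_a = ½K_aγH² = 0.5×0.2733×19.5×8.8² = 206.4 kN/m, acting at H/3 = 2.933 m above the base.
Overturning moment M_o = P_a × H/3 = 206.4 × 2.933 = 605.3.
Resisting moment M_r = W × 2.86 = 1066.6 × 2.86 = 3050.
FS_overturning = M_r/M_o = 3050/605.3 = 5.039.

5.04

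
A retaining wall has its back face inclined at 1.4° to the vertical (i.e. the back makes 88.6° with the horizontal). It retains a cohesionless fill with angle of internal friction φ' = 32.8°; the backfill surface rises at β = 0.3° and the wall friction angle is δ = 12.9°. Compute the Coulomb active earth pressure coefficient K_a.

K_a = sin²(α+φ) / [sin²α · sin(α−δ) · (1 + √{sin(φ+δ)sin(φ−β) / (sin(α−δ)sin(α+β))})²].
With α = 88.6°, φ = 32.8°, δ = 12.9°, β = 0.3°: K_a = 0.2831.

0.283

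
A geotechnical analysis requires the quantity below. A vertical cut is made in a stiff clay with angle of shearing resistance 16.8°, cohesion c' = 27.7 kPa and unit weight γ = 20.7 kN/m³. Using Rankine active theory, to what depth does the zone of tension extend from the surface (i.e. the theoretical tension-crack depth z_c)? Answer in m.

3.60 m

K_a = tan²(45° − 16.8°/2) = 0.5516; √K_a = 0.7427.
The active pressure is zero where K_a γ z = 2c√K_a, so z_c = 2c/(γ√K_a) = 2×27.7/(20.7×0.7427) = 3.604 m.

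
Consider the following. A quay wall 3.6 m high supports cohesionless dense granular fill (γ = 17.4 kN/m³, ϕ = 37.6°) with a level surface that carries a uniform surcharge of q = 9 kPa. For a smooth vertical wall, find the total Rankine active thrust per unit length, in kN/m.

K_a = tan²(45° − φ/2) = 0.2421.
Soil triangle: ½ K_a γ H² = 0.5×0.2421×17.4×3.6² = 27.30 kN/m.
Surcharge rectangle: K_a q H = 0.2421×9×3.6 = 7.845 kN/m.
Total = 27.30 + 7.845 = 35.14 kN/m.

35.1 kN/m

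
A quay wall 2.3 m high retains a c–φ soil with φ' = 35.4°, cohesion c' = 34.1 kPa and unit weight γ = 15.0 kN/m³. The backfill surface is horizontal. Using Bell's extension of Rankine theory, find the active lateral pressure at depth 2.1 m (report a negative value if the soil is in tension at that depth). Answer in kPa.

-26.8 kPa

K_a = (1 − sin φ)/(1 + sin φ) = 0.2664.
σ_a = K_a γ z − 2c√K_a = 0.2664×15.0×2.1 − 2×34.1×0.5161 = -26.81 kPa.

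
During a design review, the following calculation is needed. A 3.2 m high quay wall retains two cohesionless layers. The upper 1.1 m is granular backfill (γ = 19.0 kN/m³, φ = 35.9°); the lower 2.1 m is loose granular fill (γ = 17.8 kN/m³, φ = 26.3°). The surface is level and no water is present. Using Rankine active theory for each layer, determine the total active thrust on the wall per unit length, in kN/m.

K_a1 = tan²(45°−35.9°/2) = 0.2607; K_a2 = tan²(45°−26.3°/2) = 0.3859.
Layer 1: σ at base = K_a1 γ₁ h₁ = 5.449 kPa; P₁ = ½×5.449×1.1 = 2.997.
Layer 2: σ_v at top = γ₁h₁ = 20.90; σ_h top = K_a2×20.90 = 8.066; σ_h base = K_a2×(20.90+17.8×2.1) = 22.49.
P₂ = ½(8.066+22.49)×2.1 = 32.09. Total P_a = 2.997+32.09 = 35.08 kN/m.

35.1 kN/m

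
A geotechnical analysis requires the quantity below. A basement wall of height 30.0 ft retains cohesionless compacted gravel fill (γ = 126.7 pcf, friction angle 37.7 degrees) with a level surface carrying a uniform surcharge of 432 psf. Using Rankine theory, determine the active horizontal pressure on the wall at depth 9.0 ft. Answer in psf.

K_a = (1 − sin φ)/(1 + sin φ) = 0.2411.
σ_v = γz + q = 126.7 × 9.0 + 432 = 1572 psf.
σ_h = K_a σ_v = 0.2411 × 1572 = 379.0 psf.

379 psf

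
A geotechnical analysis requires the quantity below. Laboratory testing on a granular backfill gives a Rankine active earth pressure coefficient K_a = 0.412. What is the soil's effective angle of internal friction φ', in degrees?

K_a = tan²(45° − φ/2) ⇒ 45° − φ/2 = arctan(√0.412) = 32.70°.
φ = 2(45° − 32.70°) = 24.61°.

24.6°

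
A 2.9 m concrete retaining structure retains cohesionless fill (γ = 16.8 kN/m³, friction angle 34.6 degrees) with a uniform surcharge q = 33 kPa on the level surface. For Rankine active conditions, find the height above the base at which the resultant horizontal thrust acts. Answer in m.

K_a = 0.2756.
Triangular part P₁ = ½K_aγH² = 19.47 at H/3 = 0.9667 m; rectangular part P₂ = K_a q H = 26.38 at H/2 = 1.450 m.
ȳ = (P₁·0.9667 + P₂·1.450)/(P₁+P₂) = 1.245 m.

1.24 m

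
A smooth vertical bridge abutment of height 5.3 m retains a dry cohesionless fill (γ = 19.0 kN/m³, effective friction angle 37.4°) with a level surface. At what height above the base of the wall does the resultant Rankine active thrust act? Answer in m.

K_a = 0.2443.
The pressure distribution is triangular, so the resultant acts at H/3 above the base = 5.3/3 = 1.767 m.

1.77 m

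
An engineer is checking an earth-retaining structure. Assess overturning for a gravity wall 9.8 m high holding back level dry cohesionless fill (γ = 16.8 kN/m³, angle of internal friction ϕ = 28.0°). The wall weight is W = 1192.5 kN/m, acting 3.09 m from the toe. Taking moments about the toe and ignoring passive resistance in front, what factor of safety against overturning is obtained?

3.87

K_a = tan²(45° − 28.0°/2) = 0.3610.
P_a = ½K_aγH² = 0.5×0.3610×16.8×9.8² = 291.3 kN/m, acting at H/3 = 3.267 m above the base.
Overturning moment M_o = P_a × H/3 = 291.3 × 3.267 = 951.4.
Resisting moment M_r = W × 3.09 = 1192.5 × 3.09 = 3685.
FS_overturning = M_r/M_o = 3685/951.4 = 3.873.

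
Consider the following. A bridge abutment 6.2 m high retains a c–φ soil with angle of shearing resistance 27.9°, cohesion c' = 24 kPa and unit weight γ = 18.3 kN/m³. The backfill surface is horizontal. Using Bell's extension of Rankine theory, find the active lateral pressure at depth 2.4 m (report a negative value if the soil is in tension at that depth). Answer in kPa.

K_a = (1 − sin φ)/(1 + sin φ) = 0.3625.
σ_a = K_a γ z − 2c√K_a = 0.3625×18.3×2.4 − 2×24×0.6020 = -12.98 kPa.

-13.0 kPa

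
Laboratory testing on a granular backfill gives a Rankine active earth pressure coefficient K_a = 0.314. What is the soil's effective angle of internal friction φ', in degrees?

K_a = tan²(45° − φ/2) ⇒ 45° − φ/2 = arctan(√0.314) = 29.26°.
φ = 2(45° − 29.26°) = 31.47°.

31.5°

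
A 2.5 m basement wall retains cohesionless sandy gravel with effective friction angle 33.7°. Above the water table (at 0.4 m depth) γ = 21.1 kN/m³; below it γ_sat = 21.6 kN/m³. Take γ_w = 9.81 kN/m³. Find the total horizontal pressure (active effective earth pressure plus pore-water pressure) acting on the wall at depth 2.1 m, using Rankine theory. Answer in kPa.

K_a = (1 − sin φ)/(1 + sin φ) = 0.2863.
γ' = 21.6 − 9.81 = 11.79 kN/m³.
Effective vertical stress at 2.1 m: σ'_v = 21.1×0.4 + 11.79×1.70 = 28.48 kPa.
σ'_h = K_a σ'_v = 0.2863 × 28.48 = 8.155 kPa; u = γ_w × 1.70 = 16.68 kPa.
Total σ_h = 8.155 + 16.68 = 24.83 kPa.

24.8 kPa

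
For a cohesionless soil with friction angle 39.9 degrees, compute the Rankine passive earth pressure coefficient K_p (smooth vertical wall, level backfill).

4.58

K_p = (1 + sin φ)/(1 − sin φ) = tan²(45° + 39.9°/2) = 4.578.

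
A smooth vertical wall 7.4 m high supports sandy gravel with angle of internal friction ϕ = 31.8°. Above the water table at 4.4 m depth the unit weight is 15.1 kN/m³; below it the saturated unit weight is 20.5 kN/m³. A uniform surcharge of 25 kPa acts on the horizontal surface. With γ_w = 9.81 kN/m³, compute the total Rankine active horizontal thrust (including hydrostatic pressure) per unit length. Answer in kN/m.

223 kN/m

K_a = tan²(45° − φ/2) = 0.3098.
γ' = 20.5 − 9.81 = 10.69 kN/m³. h₂ = H − d_w = 3.0 m.
σ'_h: at surface K_a·q = 7.745; at WT K_a(q+γd_w) = 28.33; at base K_a(q+γd_w+γ'h₂) = 38.26 kPa.
P₁ = ½(7.745+28.33)×4.4 = 79.36; P₂ = ½(28.33+38.26)×3.0 = 99.89; P_w = ½γ_w h₂² = 44.14.
Total = 79.36+99.89+44.14 = 223.4 kN/m.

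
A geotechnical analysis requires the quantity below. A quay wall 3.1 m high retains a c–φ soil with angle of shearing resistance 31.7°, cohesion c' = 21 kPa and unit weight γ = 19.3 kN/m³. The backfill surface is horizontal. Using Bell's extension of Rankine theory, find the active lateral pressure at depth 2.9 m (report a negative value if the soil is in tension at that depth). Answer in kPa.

-6.01 kPa

K_a = (1 − sin φ)/(1 + sin φ) = 0.3111.
σ_a = K_a γ z − 2c√K_a = 0.3111×19.3×2.9 − 2×21×0.5577 = -6.014 kPa.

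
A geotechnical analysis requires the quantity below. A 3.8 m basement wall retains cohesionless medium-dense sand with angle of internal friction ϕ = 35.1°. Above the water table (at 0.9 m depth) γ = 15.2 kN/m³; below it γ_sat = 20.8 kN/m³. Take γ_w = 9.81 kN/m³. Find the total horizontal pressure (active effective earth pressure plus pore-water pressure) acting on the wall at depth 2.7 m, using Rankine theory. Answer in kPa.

K_a = (1 − sin φ)/(1 + sin φ) = 0.2698.
γ' = 20.8 − 9.81 = 10.99 kN/m³.
Effective vertical stress at 2.7 m: σ'_v = 15.2×0.9 + 10.99×1.80 = 33.46 kPa.
σ'_h = K_a σ'_v = 0.2698 × 33.46 = 9.029 kPa; u = γ_w × 1.80 = 17.66 kPa.
Total σ_h = 9.029 + 17.66 = 26.69 kPa.

26.7 kPa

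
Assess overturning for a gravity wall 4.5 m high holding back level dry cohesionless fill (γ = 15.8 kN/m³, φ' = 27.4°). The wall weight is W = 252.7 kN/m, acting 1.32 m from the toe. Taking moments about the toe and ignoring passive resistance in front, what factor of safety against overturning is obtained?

K_a = tan²(45° − 27.4°/2) = 0.3697.
P_a = ½K_aγH² = 0.5×0.3697×15.8×4.5² = 59.14 kN/m, acting at H/3 = 1.500 m above the base.
Overturning moment M_o = P_a × H/3 = 59.14 × 1.500 = 88.71.
Resisting moment M_r = W × 1.32 = 252.7 × 1.32 = 333.6.
FS_overturning = M_r/M_o = 333.6/88.71 = 3.760.

3.76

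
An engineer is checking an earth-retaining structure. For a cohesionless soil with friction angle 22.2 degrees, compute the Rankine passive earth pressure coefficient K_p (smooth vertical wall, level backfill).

K_p = (1 + sin φ)/(1 − sin φ) = tan²(45° + 22.2°/2) = 2.215.

2.21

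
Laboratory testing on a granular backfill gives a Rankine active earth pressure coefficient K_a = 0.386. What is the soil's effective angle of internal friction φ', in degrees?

26.3°

K_a = tan²(45° − φ/2) ⇒ 45° − φ/2 = arctan(√0.386) = 31.85°.
φ = 2(45° − 31.85°) = 26.30°.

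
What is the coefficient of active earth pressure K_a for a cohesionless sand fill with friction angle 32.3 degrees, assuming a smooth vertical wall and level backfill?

K_a = tan²(45° − φ/2) = tan²(28.85°) = 0.3035.

0.303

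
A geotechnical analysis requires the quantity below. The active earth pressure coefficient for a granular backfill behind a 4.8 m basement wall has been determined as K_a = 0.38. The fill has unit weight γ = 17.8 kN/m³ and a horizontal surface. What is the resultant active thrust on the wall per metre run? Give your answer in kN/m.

77.9 kN/m

P = ½ K_a γ H² = 0.5 × 0.38 × 17.8 × 4.8² = 77.92 kN/m.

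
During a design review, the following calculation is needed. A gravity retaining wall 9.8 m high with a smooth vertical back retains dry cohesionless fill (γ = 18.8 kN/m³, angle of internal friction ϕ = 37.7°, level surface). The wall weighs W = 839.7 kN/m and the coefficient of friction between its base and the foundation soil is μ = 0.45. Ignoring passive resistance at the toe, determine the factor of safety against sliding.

1.74

K_a = tan²(45° − 37.7°/2) = 0.2411.
P_a = ½K_aγH² = 0.5×0.2411×18.8×9.8² = 217.6 kN/m, acting at H/3 = 3.267 m above the base.
FS_sliding = μW / P_a = 0.45×839.7 / 217.6 = 1.736.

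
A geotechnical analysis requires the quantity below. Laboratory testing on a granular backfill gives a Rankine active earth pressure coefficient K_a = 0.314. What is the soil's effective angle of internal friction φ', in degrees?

K_a = tan²(45° − φ/2) ⇒ 45° − φ/2 = arctan(√0.314) = 29.26°.
φ = 2(45° − 29.26°) = 31.47°.

31.5°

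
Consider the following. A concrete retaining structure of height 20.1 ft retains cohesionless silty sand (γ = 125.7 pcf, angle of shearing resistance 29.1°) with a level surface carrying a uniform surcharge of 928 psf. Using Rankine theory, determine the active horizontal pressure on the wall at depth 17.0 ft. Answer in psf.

K_a = (1 − sin φ)/(1 + sin φ) = 0.3456.
σ_v = γz + q = 125.7 × 17.0 + 928 = 3065 psf.
σ_h = K_a σ_v = 0.3456 × 3065 = 1059 psf.

1060 psf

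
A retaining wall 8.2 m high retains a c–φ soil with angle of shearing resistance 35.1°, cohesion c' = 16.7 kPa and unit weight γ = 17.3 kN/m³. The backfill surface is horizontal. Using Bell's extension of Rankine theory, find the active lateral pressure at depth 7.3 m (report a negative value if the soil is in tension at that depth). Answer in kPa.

K_a = (1 − sin φ)/(1 + sin φ) = 0.2698.
σ_a = K_a γ z − 2c√K_a = 0.2698×17.3×7.3 − 2×16.7×0.5195 = 16.73 kPa.

16.7 kPa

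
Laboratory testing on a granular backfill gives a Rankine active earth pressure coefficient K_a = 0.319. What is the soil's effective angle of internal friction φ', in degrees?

K_a = tan²(45° − φ/2) ⇒ 45° − φ/2 = arctan(√0.319) = 29.46°.
φ = 2(45° − 29.46°) = 31.08°.

31.1°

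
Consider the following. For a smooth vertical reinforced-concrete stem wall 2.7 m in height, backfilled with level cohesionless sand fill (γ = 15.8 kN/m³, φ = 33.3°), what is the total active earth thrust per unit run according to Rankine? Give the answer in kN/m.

16.8 kN/m

K_a = tan²(45° − φ/2) = 0.2911.
P_a = ½ K_a γ H² = 0.5 × 0.2911 × 15.8 × 2.7² = 16.77 kN/m.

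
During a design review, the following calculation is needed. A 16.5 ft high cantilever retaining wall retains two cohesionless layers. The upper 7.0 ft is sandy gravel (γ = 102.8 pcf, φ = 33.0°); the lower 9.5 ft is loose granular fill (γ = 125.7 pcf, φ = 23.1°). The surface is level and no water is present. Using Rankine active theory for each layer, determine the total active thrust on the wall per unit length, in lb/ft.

6200 lb/ft

K_a1 = tan²(45°−33.0°/2) = 0.2948; K_a2 = tan²(45°−23.1°/2) = 0.4364.
Layer 1: σ at base = K_a1 γ₁ h₁ = 212.1 psf; P₁ = ½×212.1×7.0 = 742.5.
Layer 2: σ_v at top = γ₁h₁ = 719.6; σ_h top = K_a2×719.6 = 314.1; σ_h base = K_a2×(719.6+125.7×9.5) = 835.2.
P₂ = ½(314.1+835.2)×9.5 = 5459. Total P_a = 742.5+5459 = 6202 lb/ft.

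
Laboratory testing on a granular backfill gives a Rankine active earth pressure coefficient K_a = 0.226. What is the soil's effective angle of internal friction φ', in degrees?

K_a = tan²(45° − φ/2) ⇒ 45° − φ/2 = arctan(√0.226) = 25.43°.
φ = 2(45° − 25.43°) = 39.15°.

39.1°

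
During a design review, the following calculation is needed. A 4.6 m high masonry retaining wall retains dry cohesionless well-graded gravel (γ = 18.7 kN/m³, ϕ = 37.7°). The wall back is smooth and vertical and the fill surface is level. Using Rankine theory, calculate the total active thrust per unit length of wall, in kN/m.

47.7 kN/m

K_a = tan²(45° − φ/2) = 0.2411.
P_a = ½ K_a γ H² = 0.5 × 0.2411 × 18.7 × 4.6² = 47.69 kN/m.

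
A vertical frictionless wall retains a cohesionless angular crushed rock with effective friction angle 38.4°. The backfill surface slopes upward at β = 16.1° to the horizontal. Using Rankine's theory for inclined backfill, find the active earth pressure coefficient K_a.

0.257

K_a = cos β · (cos β − √(cos²β − cos²φ)) / (cos β + √(cos²β − cos²φ)).
cos β = 0.9608, cos φ = 0.7837, √(cos²β − cos²φ) = 0.5558.
K_a = 0.9608 × (0.9608 − 0.5558)/(0.9608 + 0.5558) = 0.2566.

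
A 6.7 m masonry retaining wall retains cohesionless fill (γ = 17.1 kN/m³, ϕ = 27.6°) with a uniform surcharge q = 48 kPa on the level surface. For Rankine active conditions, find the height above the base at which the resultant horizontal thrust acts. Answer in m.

K_a = 0.3668.
Triangular part P₁ = ½K_aγH² = 140.8 at H/3 = 2.233 m; rectangular part P₂ = K_a q H = 118.0 at H/2 = 3.350 m.
ȳ = (P₁·2.233 + P₂·3.350)/(P₁+P₂) = 2.742 m.

2.74 m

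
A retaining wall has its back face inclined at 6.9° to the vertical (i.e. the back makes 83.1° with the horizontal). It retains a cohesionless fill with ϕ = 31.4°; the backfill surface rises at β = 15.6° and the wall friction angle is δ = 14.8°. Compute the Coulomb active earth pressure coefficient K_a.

0.423

K_a = sin²(α+φ) / [sin²α · sin(α−δ) · (1 + √{sin(φ+δ)sin(φ−β) / (sin(α−δ)sin(α+β))})²].
With α = 83.1°, φ = 31.4°, δ = 14.8°, β = 15.6°: K_a = 0.4227.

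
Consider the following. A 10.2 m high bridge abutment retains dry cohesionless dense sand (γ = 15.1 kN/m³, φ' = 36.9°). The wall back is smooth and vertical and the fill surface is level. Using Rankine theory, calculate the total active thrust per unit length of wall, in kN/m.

196 kN/m

K_a = tan²(45° − φ/2) = 0.2497.
P_a = ½ K_a γ H² = 0.5 × 0.2497 × 15.1 × 10.2² = 196.1 kN/m.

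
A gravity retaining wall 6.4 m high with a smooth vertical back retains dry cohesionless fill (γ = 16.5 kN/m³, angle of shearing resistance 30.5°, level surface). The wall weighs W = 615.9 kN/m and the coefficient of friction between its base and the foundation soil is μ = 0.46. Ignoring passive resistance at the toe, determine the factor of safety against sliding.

K_a = tan²(45° − 30.5°/2) = 0.3267.
P_a = ½K_aγH² = 0.5×0.3267×16.5×6.4² = 110.4 kN/m, acting at H/3 = 2.133 m above the base.
FS_sliding = μW / P_a = 0.46×615.9 / 110.4 = 2.567.

2.57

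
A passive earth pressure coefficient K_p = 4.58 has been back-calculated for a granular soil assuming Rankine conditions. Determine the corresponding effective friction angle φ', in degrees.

K_p = (1+sin φ)/(1−sin φ) ⇒ sin φ = (K_p − 1)/(K_p + 1) = 0.6416.
φ = arcsin(0.6416) = 39.91°.

39.9°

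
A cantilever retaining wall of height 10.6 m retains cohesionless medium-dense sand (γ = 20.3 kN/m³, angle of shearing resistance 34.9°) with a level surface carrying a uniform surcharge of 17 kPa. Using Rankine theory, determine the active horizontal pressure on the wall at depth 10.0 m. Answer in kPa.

59.9 kPa

K_a = (1 − sin φ)/(1 + sin φ) = 0.2721.
σ_v = γz + q = 20.3 × 10.0 + 17 = 220.0 kPa.
σ_h = K_a σ_v = 0.2721 × 220.0 = 59.87 kPa.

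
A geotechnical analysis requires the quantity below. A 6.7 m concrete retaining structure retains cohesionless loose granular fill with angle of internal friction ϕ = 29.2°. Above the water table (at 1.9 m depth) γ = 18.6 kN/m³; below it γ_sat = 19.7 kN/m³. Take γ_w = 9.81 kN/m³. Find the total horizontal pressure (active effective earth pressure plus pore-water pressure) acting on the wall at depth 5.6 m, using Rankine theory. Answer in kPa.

61.1 kPa

K_a = (1 − sin φ)/(1 + sin φ) = 0.3442.
γ' = 19.7 − 9.81 = 9.890 kN/m³.
Effective vertical stress at 5.6 m: σ'_v = 18.6×1.9 + 9.890×3.70 = 71.93 kPa.
σ'_h = K_a σ'_v = 0.3442 × 71.93 = 24.76 kPa; u = γ_w × 3.70 = 36.30 kPa.
Total σ_h = 24.76 + 36.30 = 61.06 kPa.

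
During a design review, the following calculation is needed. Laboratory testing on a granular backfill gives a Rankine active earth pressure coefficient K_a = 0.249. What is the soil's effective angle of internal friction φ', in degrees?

37.0°

K_a = tan²(45° − φ/2) ⇒ 45° − φ/2 = arctan(√0.249) = 26.52°.
φ = 2(45° − 26.52°) = 36.96°.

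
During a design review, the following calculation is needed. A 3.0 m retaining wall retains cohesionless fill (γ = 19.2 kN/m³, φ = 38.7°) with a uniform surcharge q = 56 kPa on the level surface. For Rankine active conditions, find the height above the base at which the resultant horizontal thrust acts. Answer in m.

1.33 m

K_a = 0.2306.
Triangular part P₁ = ½K_aγH² = 19.92 at H/3 = 1.000 m; rectangular part P₂ = K_a q H = 38.74 at H/2 = 1.500 m.
ȳ = (P₁·1.000 + P₂·1.500)/(P₁+P₂) = 1.330 m.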